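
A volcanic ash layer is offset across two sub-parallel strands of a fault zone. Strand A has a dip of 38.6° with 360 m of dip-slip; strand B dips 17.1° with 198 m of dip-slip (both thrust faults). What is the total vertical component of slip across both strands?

throw_A = 360 × sin(38.6°) = 224.6 m
throw_B = 198 × sin(17.1°) = 58.22 m
total = 224.6 + 58.22 = 283 m

283 m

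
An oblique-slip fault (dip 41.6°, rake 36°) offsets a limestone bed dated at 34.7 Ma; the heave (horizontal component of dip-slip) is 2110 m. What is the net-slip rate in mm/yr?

0.138 mm/yr

dip-slip = heave / cos(dip) = 2110 / cos(41.6°) = 2822 m
net slip = dip-slip / sin(rake) = 2822 / sin(36°) = 4800 m
rate = 4800 m / 34.7 Ma = 0.000138 m/yr = 0.138 mm/yr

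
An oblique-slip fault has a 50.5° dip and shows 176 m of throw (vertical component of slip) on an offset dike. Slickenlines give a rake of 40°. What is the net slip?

355 m

dip-slip = throw / sin(dip) = 176 / sin(50.5°) = 228.1 m
net slip = dip-slip / sin(rake) = 228.1 / sin(40°) = 355 m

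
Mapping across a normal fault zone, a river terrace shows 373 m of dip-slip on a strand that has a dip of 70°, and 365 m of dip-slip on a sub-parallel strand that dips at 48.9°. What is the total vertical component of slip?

626 m

throw_A = 373 × sin(70°) = 350.5 m
throw_B = 365 × sin(48.9°) = 275.1 m
total = 350.5 + 275.1 = 626 m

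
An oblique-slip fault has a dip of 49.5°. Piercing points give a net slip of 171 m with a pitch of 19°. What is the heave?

dip-slip = net slip × sin(rake) = 171 m × sin(19°) = 55.67 m
heave = dip-slip × cos(dip) = 55.67 × cos(49.5°) = 36.2 m

36.2 m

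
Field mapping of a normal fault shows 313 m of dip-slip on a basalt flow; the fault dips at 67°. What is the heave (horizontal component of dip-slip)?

122 m

heave = dip-slip × cos(dip) = 313 m × cos(67°) = 122 m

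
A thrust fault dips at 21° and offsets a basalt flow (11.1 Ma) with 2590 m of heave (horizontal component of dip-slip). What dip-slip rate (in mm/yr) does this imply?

0.250 mm/yr

dip-slip = heave / cos(dip) = 2590 m / cos(21°) = 2774 m
rate = 2774 m / 11.1 Ma = 0.000250 m/yr = 0.250 mm/yr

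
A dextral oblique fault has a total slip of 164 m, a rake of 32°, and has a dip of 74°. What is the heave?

24 m

dip-slip = net slip × sin(rake) = 164 m × sin(32°) = 86.91 m
heave = dip-slip × cos(dip) = 86.91 × cos(74°) = 24 m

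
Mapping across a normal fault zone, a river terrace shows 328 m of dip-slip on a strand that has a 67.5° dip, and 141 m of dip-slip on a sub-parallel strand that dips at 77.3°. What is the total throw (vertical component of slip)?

441 m

throw_A = 328 × sin(67.5°) = 303 m
throw_B = 141 × sin(77.3°) = 137.6 m
total = 303 + 137.6 = 441 m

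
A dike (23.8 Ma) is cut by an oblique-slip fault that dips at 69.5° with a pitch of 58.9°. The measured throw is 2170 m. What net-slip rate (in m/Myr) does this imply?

dip-slip = throw / sin(dip) = 2170 / sin(69.5°) = 2317 m
net slip = dip-slip / sin(rake) = 2317 / sin(58.9°) = 2706 m
rate = 2706 m / 23.8 Ma = 0.000114 m/yr = 114 m/Myr

114 m/Myr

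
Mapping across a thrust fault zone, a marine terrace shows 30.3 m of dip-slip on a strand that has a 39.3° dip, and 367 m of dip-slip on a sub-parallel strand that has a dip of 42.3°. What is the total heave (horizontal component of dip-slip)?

295 m

heave_A = 30.3 × cos(39.3°) = 23.45 m
heave_B = 367 × cos(42.3°) = 271.4 m
total = 23.45 + 271.4 = 295 m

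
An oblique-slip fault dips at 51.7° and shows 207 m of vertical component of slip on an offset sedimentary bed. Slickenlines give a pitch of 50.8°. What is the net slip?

340 m

dip-slip = throw / sin(dip) = 207 / sin(51.7°) = 263.8 m
net slip = dip-slip / sin(rake) = 263.8 / sin(50.8°) = 340 m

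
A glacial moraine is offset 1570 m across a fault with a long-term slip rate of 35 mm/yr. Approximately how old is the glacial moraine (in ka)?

age = offset / rate = 1570 m / (35 mm/yr) = 44900 yr = 44.9 ka

44.9 ka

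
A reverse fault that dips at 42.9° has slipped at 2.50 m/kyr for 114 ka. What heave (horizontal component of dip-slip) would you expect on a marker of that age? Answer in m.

209 m

dip-slip = rate × time = 2.50 m/kyr × 114 ka = 285 m
heave = dip-slip × cos(dip) = 285 × cos(42.9°) = 209 m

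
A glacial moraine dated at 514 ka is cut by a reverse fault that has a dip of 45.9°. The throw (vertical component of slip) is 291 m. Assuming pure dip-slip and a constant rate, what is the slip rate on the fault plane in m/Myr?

dip-slip = throw / sin(dip) = 291 m / sin(45.9°) = 405.2 m
rate = 405.2 m / 514 ka = 0.000788 m/yr = 788 m/Myr

788 m/Myr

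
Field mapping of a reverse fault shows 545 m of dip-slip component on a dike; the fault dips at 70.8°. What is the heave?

heave = dip-slip × cos(dip) = 545 m × cos(70.8°) = 179 m

179 m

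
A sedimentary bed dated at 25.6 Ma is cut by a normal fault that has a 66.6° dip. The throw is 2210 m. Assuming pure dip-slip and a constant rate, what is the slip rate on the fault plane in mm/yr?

dip-slip = throw / sin(dip) = 2210 m / sin(66.6°) = 2408 m
rate = 2408 m / 25.6 Ma = 0.0000941 m/yr = 0.0941 mm/yr

0.0941 mm/yr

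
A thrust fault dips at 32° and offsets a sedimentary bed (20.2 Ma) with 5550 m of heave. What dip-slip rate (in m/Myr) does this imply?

324 m/Myr

dip-slip = heave / cos(dip) = 5550 m / cos(32°) = 6544 m
rate = 6544 m / 20.2 Ma = 0.000324 m/yr = 324 m/Myr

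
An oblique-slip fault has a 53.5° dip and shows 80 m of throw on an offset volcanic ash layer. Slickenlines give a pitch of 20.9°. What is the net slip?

dip-slip = throw / sin(dip) = 80 / sin(53.5°) = 99.52 m
net slip = dip-slip / sin(rake) = 99.52 / sin(20.9°) = 279 m

279 m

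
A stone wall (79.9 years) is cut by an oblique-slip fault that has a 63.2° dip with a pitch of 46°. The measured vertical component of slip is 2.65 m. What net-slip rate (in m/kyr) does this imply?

dip-slip = throw / sin(dip) = 2.65 / sin(63.2°) = 2.969 m
net slip = dip-slip / sin(rake) = 2.969 / sin(46°) = 4.127 m
rate = 4.127 m / 79.9 years = 0.0517 m/yr = 51.7 m/kyr

51.7 m/kyr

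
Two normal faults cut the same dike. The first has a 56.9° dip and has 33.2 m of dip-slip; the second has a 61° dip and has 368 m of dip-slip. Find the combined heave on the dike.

heave_A = 33.2 × cos(56.9°) = 18.13 m
heave_B = 368 × cos(61°) = 178.4 m
total = 18.13 + 178.4 = 197 m

197 m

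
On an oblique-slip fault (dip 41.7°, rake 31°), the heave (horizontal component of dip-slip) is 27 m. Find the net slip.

70.2 m

dip-slip = heave / cos(dip) = 27 / cos(41.7°) = 36.16 m
net slip = dip-slip / sin(rake) = 36.16 / sin(31°) = 70.2 m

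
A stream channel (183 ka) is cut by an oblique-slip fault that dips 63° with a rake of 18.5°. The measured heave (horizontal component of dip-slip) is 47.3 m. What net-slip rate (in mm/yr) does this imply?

dip-slip = heave / cos(dip) = 47.3 / cos(63°) = 104.2 m
net slip = dip-slip / sin(rake) = 104.2 / sin(18.5°) = 328.4 m
rate = 328.4 m / 183 ka = 0.00179 m/yr = 1.79 mm/yr

1.79 mm/yr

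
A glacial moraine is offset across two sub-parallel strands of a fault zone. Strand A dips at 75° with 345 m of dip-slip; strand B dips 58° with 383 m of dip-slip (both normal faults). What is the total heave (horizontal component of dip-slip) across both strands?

292 m

heave_A = 345 × cos(75°) = 89.29 m
heave_B = 383 × cos(58°) = 203 m
total = 89.29 + 203 = 292 m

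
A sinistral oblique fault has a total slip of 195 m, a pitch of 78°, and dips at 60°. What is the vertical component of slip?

165 m

dip-slip = net slip × sin(rake) = 195 m × sin(78°) = 190.7 m
throw = dip-slip × sin(dip) = 190.7 × sin(60°) = 165 m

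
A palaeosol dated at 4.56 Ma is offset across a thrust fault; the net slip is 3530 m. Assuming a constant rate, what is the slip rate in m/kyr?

0.774 m/kyr

rate = 3530 m / 4.56 Ma = 0.000774 m/yr = 0.774 m/kyr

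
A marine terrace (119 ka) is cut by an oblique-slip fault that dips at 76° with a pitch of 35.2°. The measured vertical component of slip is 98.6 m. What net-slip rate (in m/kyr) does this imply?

1.48 m/kyr

dip-slip = throw / sin(dip) = 98.6 / sin(76°) = 101.6 m
net slip = dip-slip / sin(rake) = 101.6 / sin(35.2°) = 176.3 m
rate = 176.3 m / 119 ka = 0.00148 m/yr = 1.48 m/kyr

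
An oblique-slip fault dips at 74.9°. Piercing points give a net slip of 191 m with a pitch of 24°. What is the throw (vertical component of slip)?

75 m

dip-slip = net slip × sin(rake) = 191 m × sin(24°) = 77.69 m
throw = dip-slip × sin(dip) = 77.69 × sin(74.9°) = 75 m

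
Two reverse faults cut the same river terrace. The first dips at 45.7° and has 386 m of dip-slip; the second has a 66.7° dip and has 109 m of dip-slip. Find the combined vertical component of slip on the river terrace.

376 m

throw_A = 386 × sin(45.7°) = 276.3 m
throw_B = 109 × sin(66.7°) = 100.1 m
total = 276.3 + 100.1 = 376 m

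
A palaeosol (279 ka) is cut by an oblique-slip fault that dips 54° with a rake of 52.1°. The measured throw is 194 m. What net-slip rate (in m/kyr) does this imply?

1.09 m/kyr

dip-slip = throw / sin(dip) = 194 / sin(54°) = 239.8 m
net slip = dip-slip / sin(rake) = 239.8 / sin(52.1°) = 303.9 m
rate = 303.9 m / 279 ka = 0.00109 m/yr = 1.09 m/kyr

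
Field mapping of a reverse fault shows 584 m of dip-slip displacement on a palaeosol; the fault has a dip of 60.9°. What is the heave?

heave = dip-slip × cos(dip) = 584 m × cos(60.9°) = 284 m

284 m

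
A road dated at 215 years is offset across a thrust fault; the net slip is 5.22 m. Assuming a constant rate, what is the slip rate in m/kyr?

rate = 5.22 m / 215 years = 0.0243 m/yr = 24.3 m/kyr

24.3 m/kyr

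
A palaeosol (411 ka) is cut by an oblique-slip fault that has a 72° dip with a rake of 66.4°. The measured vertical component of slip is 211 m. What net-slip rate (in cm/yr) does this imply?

0.0589 cm/yr

dip-slip = throw / sin(dip) = 211 / sin(72°) = 221.9 m
net slip = dip-slip / sin(rake) = 221.9 / sin(66.4°) = 242.1 m
rate = 242.1 m / 411 ka = 0.000589 m/yr = 0.0589 cm/yr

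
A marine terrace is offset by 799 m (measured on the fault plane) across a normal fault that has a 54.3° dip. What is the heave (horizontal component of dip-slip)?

heave = dip-slip × cos(dip) = 799 m × cos(54.3°) = 466 m

466 m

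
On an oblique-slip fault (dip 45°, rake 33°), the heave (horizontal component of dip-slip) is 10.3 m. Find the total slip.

26.7 m

dip-slip = heave / cos(dip) = 10.3 / cos(45°) = 14.57 m
net slip = dip-slip / sin(rake) = 14.57 / sin(33°) = 26.7 m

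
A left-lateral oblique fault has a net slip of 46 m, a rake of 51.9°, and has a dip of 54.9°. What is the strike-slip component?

strike-slip = net slip × cos(rake) = 46 m × cos(51.9°) = 28.4 m

28.4 m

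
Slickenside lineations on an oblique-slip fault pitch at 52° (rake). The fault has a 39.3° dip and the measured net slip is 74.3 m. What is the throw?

dip-slip = net slip × sin(rake) = 74.3 m × sin(52°) = 58.55 m
throw = dip-slip × sin(dip) = 58.55 × sin(39.3°) = 37.1 m

37.1 m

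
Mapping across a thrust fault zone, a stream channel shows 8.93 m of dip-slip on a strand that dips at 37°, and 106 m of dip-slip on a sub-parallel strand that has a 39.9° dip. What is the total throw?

73.4 m

throw_A = 8.93 × sin(37°) = 5.374 m
throw_B = 106 × sin(39.9°) = 67.99 m
total = 5.374 + 67.99 = 73.4 m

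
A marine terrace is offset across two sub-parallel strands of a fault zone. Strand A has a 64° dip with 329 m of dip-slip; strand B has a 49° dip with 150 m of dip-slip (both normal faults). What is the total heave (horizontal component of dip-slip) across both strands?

heave_A = 329 × cos(64°) = 144.2 m
heave_B = 150 × cos(49°) = 98.41 m
total = 144.2 + 98.41 = 243 m

243 m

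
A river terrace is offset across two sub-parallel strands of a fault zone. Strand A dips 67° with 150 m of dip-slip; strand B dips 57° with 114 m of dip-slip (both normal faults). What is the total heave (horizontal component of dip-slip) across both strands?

heave_A = 150 × cos(67°) = 58.61 m
heave_B = 114 × cos(57°) = 62.09 m
total = 58.61 + 62.09 = 121 m

121 m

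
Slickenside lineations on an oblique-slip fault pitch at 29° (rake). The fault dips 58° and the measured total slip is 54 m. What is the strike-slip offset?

47.2 m

strike-slip = net slip × cos(rake) = 54 m × cos(29°) = 47.2 m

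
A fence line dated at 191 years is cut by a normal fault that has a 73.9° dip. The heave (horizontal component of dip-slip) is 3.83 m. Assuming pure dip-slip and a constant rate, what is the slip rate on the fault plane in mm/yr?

72.3 mm/yr

dip-slip = heave / cos(dip) = 3.83 m / cos(73.9°) = 13.81 m
rate = 13.81 m / 191 years = 0.0723 m/yr = 72.3 mm/yr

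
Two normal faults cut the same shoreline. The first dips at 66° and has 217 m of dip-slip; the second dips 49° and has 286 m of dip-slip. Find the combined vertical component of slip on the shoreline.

throw_A = 217 × sin(66°) = 198.2 m
throw_B = 286 × sin(49°) = 215.8 m
total = 198.2 + 215.8 = 414 m

414 m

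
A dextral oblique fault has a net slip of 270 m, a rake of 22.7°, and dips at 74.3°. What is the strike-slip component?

249 m

strike-slip = net slip × cos(rake) = 270 m × cos(22.7°) = 249 m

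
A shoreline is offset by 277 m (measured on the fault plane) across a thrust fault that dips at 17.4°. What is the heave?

heave = dip-slip × cos(dip) = 277 m × cos(17.4°) = 264 m

264 m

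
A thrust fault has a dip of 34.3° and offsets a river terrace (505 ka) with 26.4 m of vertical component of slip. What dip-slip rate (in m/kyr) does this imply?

dip-slip = throw / sin(dip) = 26.4 m / sin(34.3°) = 46.85 m
rate = 46.85 m / 505 ka = 0.0000928 m/yr = 0.0928 m/kyr

0.0928 m/kyr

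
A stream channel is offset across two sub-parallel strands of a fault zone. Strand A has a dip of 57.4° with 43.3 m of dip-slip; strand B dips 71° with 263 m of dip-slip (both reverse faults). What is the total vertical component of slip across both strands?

throw_A = 43.3 × sin(57.4°) = 36.48 m
throw_B = 263 × sin(71°) = 248.7 m
total = 36.48 + 248.7 = 285 m

285 m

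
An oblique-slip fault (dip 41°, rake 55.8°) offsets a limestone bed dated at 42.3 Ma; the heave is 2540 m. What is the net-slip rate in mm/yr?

dip-slip = heave / cos(dip) = 2540 / cos(41°) = 3366 m
net slip = dip-slip / sin(rake) = 3366 / sin(55.8°) = 4069 m
rate = 4069 m / 42.3 Ma = 0.0000962 m/yr = 0.0962 mm/yr

0.0962 mm/yr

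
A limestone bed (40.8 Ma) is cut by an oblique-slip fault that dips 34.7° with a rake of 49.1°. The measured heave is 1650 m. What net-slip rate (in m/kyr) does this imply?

0.0651 m/kyr

dip-slip = heave / cos(dip) = 1650 / cos(34.7°) = 2007 m
net slip = dip-slip / sin(rake) = 2007 / sin(49.1°) = 2655 m
rate = 2655 m / 40.8 Ma = 0.0000651 m/yr = 0.0651 m/kyr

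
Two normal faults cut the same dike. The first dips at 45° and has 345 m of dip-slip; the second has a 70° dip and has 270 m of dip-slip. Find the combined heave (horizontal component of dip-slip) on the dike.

336 m

heave_A = 345 × cos(45°) = 244 m
heave_B = 270 × cos(70°) = 92.35 m
total = 244 + 92.35 = 336 m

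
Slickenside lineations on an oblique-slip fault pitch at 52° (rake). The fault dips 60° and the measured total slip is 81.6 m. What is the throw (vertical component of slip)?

55.7 m

dip-slip = net slip × sin(rake) = 81.6 m × sin(52°) = 64.30 m
throw = dip-slip × sin(dip) = 64.30 × sin(60°) = 55.7 m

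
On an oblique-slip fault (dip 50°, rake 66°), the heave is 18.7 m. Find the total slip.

31.8 m

dip-slip = heave / cos(dip) = 18.7 / cos(50°) = 29.09 m
net slip = dip-slip / sin(rake) = 29.09 / sin(66°) = 31.8 m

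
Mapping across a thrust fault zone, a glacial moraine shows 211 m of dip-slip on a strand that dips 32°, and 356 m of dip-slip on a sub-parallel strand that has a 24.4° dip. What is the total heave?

heave_A = 211 × cos(32°) = 178.9 m
heave_B = 356 × cos(24.4°) = 324.2 m
total = 178.9 + 324.2 = 503 m

503 m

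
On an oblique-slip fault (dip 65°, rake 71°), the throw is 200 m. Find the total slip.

233 m

dip-slip = throw / sin(dip) = 200 / sin(65°) = 220.7 m
net slip = dip-slip / sin(rake) = 220.7 / sin(71°) = 233 m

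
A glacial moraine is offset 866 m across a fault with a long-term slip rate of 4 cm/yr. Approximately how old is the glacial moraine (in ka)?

age = offset / rate = 866 m / (4 cm/yr) = 21600 yr = 21.6 ka

21.6 ka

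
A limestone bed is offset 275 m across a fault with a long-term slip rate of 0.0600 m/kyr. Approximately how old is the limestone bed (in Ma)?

age = offset / rate = 275 m / (0.0600 m/kyr) = 4.58e+06 yr = 4.58 Ma

4.58 Ma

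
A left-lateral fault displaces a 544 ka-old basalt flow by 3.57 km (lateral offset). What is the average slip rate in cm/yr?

rate = 3.57 km / 544 ka = 0.00656 m/yr = 0.656 cm/yr

0.656 cm/yr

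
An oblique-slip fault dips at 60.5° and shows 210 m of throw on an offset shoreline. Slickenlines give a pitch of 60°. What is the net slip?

dip-slip = throw / sin(dip) = 210 / sin(60.5°) = 241.3 m
net slip = dip-slip / sin(rake) = 241.3 / sin(60°) = 279 m

279 m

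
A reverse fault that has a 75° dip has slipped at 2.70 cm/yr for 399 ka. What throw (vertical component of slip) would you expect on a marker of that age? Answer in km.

10.4 km

dip-slip = rate × time = 2.70 cm/yr × 399 ka = 10770 m
throw = dip-slip × sin(dip) = 10770 × sin(75°) = 10400 m = 10.4 km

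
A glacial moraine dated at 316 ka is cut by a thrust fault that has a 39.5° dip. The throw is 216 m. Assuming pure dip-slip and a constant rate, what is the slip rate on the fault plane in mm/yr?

1.07 mm/yr

dip-slip = throw / sin(dip) = 216 m / sin(39.5°) = 339.6 m
rate = 339.6 m / 316 ka = 0.00107 m/yr = 1.07 mm/yr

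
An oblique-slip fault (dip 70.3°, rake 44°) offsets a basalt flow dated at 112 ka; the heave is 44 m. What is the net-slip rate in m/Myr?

dip-slip = heave / cos(dip) = 44 / cos(70.3°) = 130.5 m
net slip = dip-slip / sin(rake) = 130.5 / sin(44°) = 187.9 m
rate = 187.9 m / 112 ka = 0.00168 m/yr = 1680 m/Myr

1680 m/Myr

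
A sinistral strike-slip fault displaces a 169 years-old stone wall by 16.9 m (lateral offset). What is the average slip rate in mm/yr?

rate = 16.9 m / 169 years = 0.100 m/yr = 100 mm/yr

100 mm/yr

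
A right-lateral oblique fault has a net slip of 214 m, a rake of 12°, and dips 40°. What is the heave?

dip-slip = net slip × sin(rake) = 214 m × sin(12°) = 44.49 m
heave = dip-slip × cos(dip) = 44.49 × cos(40°) = 34.1 m

34.1 m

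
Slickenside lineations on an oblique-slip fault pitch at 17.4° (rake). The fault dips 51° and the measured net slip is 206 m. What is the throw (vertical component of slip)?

dip-slip = net slip × sin(rake) = 206 m × sin(17.4°) = 61.60 m
throw = dip-slip × sin(dip) = 61.60 × sin(51°) = 47.9 m

47.9 m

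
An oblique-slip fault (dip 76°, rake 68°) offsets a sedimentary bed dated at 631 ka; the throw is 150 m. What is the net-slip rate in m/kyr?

dip-slip = throw / sin(dip) = 150 / sin(76°) = 154.6 m
net slip = dip-slip / sin(rake) = 154.6 / sin(68°) = 166.7 m
rate = 166.7 m / 631 ka = 0.000264 m/yr = 0.264 m/kyr

0.264 m/kyr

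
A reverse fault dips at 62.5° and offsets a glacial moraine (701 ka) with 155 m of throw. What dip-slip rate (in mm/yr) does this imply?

dip-slip = throw / sin(dip) = 155 m / sin(62.5°) = 174.7 m
rate = 174.7 m / 701 ka = 0.000249 m/yr = 0.249 mm/yr

0.249 mm/yr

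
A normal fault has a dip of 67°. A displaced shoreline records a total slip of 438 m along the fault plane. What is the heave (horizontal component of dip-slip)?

heave = dip-slip × cos(dip) = 438 m × cos(67°) = 171 m

171 m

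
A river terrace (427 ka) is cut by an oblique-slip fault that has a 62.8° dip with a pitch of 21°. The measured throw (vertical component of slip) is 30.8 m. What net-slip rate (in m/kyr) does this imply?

dip-slip = throw / sin(dip) = 30.8 / sin(62.8°) = 34.63 m
net slip = dip-slip / sin(rake) = 34.63 / sin(21°) = 96.63 m
rate = 96.63 m / 427 ka = 0.000226 m/yr = 0.226 m/kyr

0.226 m/kyr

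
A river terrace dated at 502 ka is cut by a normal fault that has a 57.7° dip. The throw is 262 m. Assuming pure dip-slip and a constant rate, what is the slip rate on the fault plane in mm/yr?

dip-slip = throw / sin(dip) = 262 m / sin(57.7°) = 310 m
rate = 310 m / 502 ka = 0.000617 m/yr = 0.617 mm/yr

0.617 mm/yr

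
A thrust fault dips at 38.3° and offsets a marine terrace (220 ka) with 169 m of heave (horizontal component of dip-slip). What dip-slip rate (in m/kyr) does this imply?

dip-slip = heave / cos(dip) = 169 m / cos(38.3°) = 215.3 m
rate = 215.3 m / 220 ka = 0.000979 m/yr = 0.979 m/kyr

0.979 m/kyr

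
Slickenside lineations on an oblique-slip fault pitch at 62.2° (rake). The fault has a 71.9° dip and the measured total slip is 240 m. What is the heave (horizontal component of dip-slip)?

66 m

dip-slip = net slip × sin(rake) = 240 m × sin(62.2°) = 212.3 m
heave = dip-slip × cos(dip) = 212.3 × cos(71.9°) = 66 m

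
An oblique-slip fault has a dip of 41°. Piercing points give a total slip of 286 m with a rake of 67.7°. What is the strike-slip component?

109 m

strike-slip = net slip × cos(rake) = 286 m × cos(67.7°) = 109 m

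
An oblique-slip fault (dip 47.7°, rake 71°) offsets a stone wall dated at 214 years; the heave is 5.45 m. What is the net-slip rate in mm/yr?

40 mm/yr

dip-slip = heave / cos(dip) = 5.45 / cos(47.7°) = 8.098 m
net slip = dip-slip / sin(rake) = 8.098 / sin(71°) = 8.565 m
rate = 8.565 m / 214 years = 0.0400 m/yr = 40 mm/yr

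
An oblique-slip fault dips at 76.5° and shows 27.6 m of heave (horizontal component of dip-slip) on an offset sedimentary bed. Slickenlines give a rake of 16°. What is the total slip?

429 m

dip-slip = heave / cos(dip) = 27.6 / cos(76.5°) = 118.2 m
net slip = dip-slip / sin(rake) = 118.2 / sin(16°) = 429 m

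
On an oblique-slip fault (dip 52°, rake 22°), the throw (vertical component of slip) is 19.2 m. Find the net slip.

65 m

dip-slip = throw / sin(dip) = 19.2 / sin(52°) = 24.37 m
net slip = dip-slip / sin(rake) = 24.37 / sin(22°) = 65 m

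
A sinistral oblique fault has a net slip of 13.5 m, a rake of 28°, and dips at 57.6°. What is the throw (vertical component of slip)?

5.35 m

dip-slip = net slip × sin(rake) = 13.5 m × sin(28°) = 6.338 m
throw = dip-slip × sin(dip) = 6.338 × sin(57.6°) = 5.35 m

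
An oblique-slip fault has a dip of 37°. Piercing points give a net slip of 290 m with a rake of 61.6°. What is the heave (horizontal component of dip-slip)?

dip-slip = net slip × sin(rake) = 290 m × sin(61.6°) = 255.1 m
heave = dip-slip × cos(dip) = 255.1 × cos(37°) = 204 m

204 m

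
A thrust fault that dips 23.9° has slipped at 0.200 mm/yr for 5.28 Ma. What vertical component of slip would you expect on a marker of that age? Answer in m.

dip-slip = rate × time = 0.200 mm/yr × 5.28 Ma = 1056 m
throw = dip-slip × sin(dip) = 1056 × sin(23.9°) = 428 m

428 m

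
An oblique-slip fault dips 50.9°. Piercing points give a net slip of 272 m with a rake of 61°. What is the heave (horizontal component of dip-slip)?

dip-slip = net slip × sin(rake) = 272 m × sin(61°) = 237.9 m
heave = dip-slip × cos(dip) = 237.9 × cos(50.9°) = 150 m

150 m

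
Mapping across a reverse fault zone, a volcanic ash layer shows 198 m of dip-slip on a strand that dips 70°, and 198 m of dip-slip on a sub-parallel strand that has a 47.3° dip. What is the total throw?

throw_A = 198 × sin(70°) = 186.1 m
throw_B = 198 × sin(47.3°) = 145.5 m
total = 186.1 + 145.5 = 332 m

332 m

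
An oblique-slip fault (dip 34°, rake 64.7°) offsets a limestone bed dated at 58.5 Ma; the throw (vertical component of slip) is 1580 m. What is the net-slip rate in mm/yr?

dip-slip = throw / sin(dip) = 1580 / sin(34°) = 2826 m
net slip = dip-slip / sin(rake) = 2826 / sin(64.7°) = 3125 m
rate = 3125 m / 58.5 Ma = 0.0000534 m/yr = 0.0534 mm/yr

0.0534 mm/yr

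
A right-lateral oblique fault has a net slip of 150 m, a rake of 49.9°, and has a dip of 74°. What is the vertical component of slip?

dip-slip = net slip × sin(rake) = 150 m × sin(49.9°) = 114.7 m
throw = dip-slip × sin(dip) = 114.7 × sin(74°) = 110 m

110 m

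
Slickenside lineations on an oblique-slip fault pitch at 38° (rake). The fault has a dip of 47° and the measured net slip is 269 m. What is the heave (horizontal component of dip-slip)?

dip-slip = net slip × sin(rake) = 269 m × sin(38°) = 165.6 m
heave = dip-slip × cos(dip) = 165.6 × cos(47°) = 113 m

113 m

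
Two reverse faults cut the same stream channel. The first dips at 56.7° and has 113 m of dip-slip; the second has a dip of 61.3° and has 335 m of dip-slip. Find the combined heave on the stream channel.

223 m

heave_A = 113 × cos(56.7°) = 62.04 m
heave_B = 335 × cos(61.3°) = 160.9 m
total = 62.04 + 160.9 = 223 m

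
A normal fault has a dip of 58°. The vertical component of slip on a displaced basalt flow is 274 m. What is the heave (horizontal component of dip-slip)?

171 m

heave = throw / tan(dip) = 274 / tan(58°) = 171 m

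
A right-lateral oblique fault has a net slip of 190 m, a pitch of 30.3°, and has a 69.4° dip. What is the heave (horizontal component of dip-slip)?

33.7 m

dip-slip = net slip × sin(rake) = 190 m × sin(30.3°) = 95.86 m
heave = dip-slip × cos(dip) = 95.86 × cos(69.4°) = 33.7 m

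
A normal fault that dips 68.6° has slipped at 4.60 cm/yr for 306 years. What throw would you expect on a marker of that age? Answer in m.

13.1 m

dip-slip = rate × time = 4.60 cm/yr × 306 years = 14.08 m
throw = dip-slip × sin(dip) = 14.08 × sin(68.6°) = 13.1 m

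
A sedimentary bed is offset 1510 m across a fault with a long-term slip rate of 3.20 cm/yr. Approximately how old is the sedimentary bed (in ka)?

age = offset / rate = 1510 m / (3.20 cm/yr) = 47200 yr = 47.2 ka

47.2 ka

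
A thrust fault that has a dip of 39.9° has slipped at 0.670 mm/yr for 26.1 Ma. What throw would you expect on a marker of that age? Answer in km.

11.2 km

dip-slip = rate × time = 0.670 mm/yr × 26.1 Ma = 17490 m
throw = dip-slip × sin(dip) = 17490 × sin(39.9°) = 11200 m = 11.2 km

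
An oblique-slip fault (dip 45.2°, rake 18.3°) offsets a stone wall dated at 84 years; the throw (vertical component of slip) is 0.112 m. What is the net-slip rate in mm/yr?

dip-slip = throw / sin(dip) = 0.112 / sin(45.2°) = 0.1578 m
net slip = dip-slip / sin(rake) = 0.1578 / sin(18.3°) = 0.5027 m
rate = 0.5027 m / 84 years = 0.00598 m/yr = 5.98 mm/yr

5.98 mm/yr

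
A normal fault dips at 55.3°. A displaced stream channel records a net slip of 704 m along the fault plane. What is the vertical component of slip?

579 m

throw = dip-slip × sin(dip) = 704 m × sin(55.3°) = 579 m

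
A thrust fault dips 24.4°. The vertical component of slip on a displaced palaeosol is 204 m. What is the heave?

450 m

heave = throw / tan(dip) = 204 / tan(24.4°) = 450 m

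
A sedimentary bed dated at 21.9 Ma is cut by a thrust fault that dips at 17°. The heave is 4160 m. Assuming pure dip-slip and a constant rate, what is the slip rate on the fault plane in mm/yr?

0.199 mm/yr

dip-slip = heave / cos(dip) = 4160 m / cos(17°) = 4350 m
rate = 4350 m / 21.9 Ma = 0.000199 m/yr = 0.199 mm/yr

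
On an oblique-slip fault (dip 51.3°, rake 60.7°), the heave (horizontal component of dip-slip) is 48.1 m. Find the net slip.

88.2 m

dip-slip = heave / cos(dip) = 48.1 / cos(51.3°) = 76.93 m
net slip = dip-slip / sin(rake) = 76.93 / sin(60.7°) = 88.2 m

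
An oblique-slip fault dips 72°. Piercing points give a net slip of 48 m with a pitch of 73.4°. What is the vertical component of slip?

dip-slip = net slip × sin(rake) = 48 m × sin(73.4°) = 46 m
throw = dip-slip × sin(dip) = 46 × sin(72°) = 43.7 m

43.7 m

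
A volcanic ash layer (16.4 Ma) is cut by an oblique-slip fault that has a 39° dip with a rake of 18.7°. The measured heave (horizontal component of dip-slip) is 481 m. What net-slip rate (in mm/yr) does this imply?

dip-slip = heave / cos(dip) = 481 / cos(39°) = 618.9 m
net slip = dip-slip / sin(rake) = 618.9 / sin(18.7°) = 1930 m
rate = 1930 m / 16.4 Ma = 0.000118 m/yr = 0.118 mm/yr

0.118 mm/yr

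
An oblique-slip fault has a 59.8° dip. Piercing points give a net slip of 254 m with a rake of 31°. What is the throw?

113 m

dip-slip = net slip × sin(rake) = 254 m × sin(31°) = 130.8 m
throw = dip-slip × sin(dip) = 130.8 × sin(59.8°) = 113 m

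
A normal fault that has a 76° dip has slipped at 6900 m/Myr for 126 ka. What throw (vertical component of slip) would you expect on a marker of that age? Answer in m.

dip-slip = rate × time = 6900 m/Myr × 126 ka = 869.4 m
throw = dip-slip × sin(dip) = 869.4 × sin(76°) = 844 m

844 m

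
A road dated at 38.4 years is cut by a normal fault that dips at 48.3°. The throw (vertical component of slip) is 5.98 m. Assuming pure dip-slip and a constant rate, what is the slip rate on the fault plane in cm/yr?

20.9 cm/yr

dip-slip = throw / sin(dip) = 5.98 m / sin(48.3°) = 8.009 m
rate = 8.009 m / 38.4 years = 0.209 m/yr = 20.9 cm/yr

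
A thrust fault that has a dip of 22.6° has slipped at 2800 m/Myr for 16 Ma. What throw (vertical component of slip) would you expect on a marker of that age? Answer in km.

17.2 km

dip-slip = rate × time = 2800 m/Myr × 16 Ma = 44800 m
throw = dip-slip × sin(dip) = 44800 × sin(22.6°) = 17200 m = 17.2 km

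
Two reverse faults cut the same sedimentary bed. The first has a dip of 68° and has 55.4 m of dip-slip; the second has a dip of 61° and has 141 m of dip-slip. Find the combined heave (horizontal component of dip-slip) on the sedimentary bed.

heave_A = 55.4 × cos(68°) = 20.75 m
heave_B = 141 × cos(61°) = 68.36 m
total = 20.75 + 68.36 = 89.1 m

89.1 m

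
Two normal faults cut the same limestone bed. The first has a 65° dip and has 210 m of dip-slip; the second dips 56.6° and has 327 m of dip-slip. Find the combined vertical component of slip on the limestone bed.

463 m

throw_A = 210 × sin(65°) = 190.3 m
throw_B = 327 × sin(56.6°) = 273 m
total = 190.3 + 273 = 463 m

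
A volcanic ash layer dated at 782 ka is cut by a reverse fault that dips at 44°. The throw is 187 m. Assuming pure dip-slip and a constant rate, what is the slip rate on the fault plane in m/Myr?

dip-slip = throw / sin(dip) = 187 m / sin(44°) = 269.2 m
rate = 269.2 m / 782 ka = 0.000344 m/yr = 344 m/Myr

344 m/Myr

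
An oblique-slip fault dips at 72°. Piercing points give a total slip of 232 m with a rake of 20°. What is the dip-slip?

79.3 m

dip-slip = net slip × sin(rake) = 232 m × sin(20°) = 79.3 m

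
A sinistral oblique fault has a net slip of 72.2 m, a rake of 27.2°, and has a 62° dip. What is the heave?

15.5 m

dip-slip = net slip × sin(rake) = 72.2 m × sin(27.2°) = 33 m
heave = dip-slip × cos(dip) = 33 × cos(62°) = 15.5 m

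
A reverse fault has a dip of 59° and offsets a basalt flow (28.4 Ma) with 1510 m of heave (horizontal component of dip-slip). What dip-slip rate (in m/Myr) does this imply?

103 m/Myr

dip-slip = heave / cos(dip) = 1510 m / cos(59°) = 2932 m
rate = 2932 m / 28.4 Ma = 0.000103 m/yr = 103 m/Myr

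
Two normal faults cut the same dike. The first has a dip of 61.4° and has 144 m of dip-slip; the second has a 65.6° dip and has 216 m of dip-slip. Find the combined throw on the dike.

323 m

throw_A = 144 × sin(61.4°) = 126.4 m
throw_B = 216 × sin(65.6°) = 196.7 m
total = 126.4 + 196.7 = 323 m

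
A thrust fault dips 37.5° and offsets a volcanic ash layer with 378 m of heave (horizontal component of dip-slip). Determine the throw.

290 m

throw = heave × tan(dip) = 378 × tan(37.5°) = 290 m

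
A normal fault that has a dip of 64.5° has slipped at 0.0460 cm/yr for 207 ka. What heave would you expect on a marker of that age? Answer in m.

41 m

dip-slip = rate × time = 0.0460 cm/yr × 207 ka = 95.22 m
heave = dip-slip × cos(dip) = 95.22 × cos(64.5°) = 41 m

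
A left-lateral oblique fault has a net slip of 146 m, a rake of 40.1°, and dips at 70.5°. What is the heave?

dip-slip = net slip × sin(rake) = 146 m × sin(40.1°) = 94.04 m
heave = dip-slip × cos(dip) = 94.04 × cos(70.5°) = 31.4 m

31.4 m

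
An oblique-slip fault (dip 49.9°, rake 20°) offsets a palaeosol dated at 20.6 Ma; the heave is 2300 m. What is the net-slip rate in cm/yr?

dip-slip = heave / cos(dip) = 2300 / cos(49.9°) = 3571 m
net slip = dip-slip / sin(rake) = 3571 / sin(20°) = 10440 m
rate = 10440 m / 20.6 Ma = 0.000507 m/yr = 0.0507 cm/yr

0.0507 cm/yr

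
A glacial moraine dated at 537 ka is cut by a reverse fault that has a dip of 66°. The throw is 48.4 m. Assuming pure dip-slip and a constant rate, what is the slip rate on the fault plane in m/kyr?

dip-slip = throw / sin(dip) = 48.4 m / sin(66°) = 52.98 m
rate = 52.98 m / 537 ka = 0.0000987 m/yr = 0.0987 m/kyr

0.0987 m/kyr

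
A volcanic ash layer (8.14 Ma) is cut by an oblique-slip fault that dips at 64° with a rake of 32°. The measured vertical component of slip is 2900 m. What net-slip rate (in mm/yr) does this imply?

0.748 mm/yr

dip-slip = throw / sin(dip) = 2900 / sin(64°) = 3227 m
net slip = dip-slip / sin(rake) = 3227 / sin(32°) = 6089 m
rate = 6089 m / 8.14 Ma = 0.000748 m/yr = 0.748 mm/yr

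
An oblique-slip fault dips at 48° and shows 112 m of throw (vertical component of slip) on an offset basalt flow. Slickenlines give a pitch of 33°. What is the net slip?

277 m

dip-slip = throw / sin(dip) = 112 / sin(48°) = 150.7 m
net slip = dip-slip / sin(rake) = 150.7 / sin(33°) = 277 m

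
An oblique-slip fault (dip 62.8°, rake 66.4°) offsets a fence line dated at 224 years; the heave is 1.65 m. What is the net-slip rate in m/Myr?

17600 m/Myr

dip-slip = heave / cos(dip) = 1.65 / cos(62.8°) = 3.610 m
net slip = dip-slip / sin(rake) = 3.610 / sin(66.4°) = 3.939 m
rate = 3.939 m / 224 years = 0.0176 m/yr = 17600 m/Myr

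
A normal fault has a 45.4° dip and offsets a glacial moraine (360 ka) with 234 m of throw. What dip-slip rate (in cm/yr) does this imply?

0.0913 cm/yr

dip-slip = throw / sin(dip) = 234 m / sin(45.4°) = 328.6 m
rate = 328.6 m / 360 ka = 0.000913 m/yr = 0.0913 cm/yr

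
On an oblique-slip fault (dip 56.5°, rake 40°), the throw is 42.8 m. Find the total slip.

79.8 m

dip-slip = throw / sin(dip) = 42.8 / sin(56.5°) = 51.33 m
net slip = dip-slip / sin(rake) = 51.33 / sin(40°) = 79.8 m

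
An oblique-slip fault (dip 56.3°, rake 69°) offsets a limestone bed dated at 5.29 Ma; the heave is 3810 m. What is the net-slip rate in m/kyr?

dip-slip = heave / cos(dip) = 3810 / cos(56.3°) = 6867 m
net slip = dip-slip / sin(rake) = 6867 / sin(69°) = 7355 m
rate = 7355 m / 5.29 Ma = 0.00139 m/yr = 1.39 m/kyr

1.39 m/kyr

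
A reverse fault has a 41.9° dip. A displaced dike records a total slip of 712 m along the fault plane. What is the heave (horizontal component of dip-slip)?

heave = dip-slip × cos(dip) = 712 m × cos(41.9°) = 530 m

530 m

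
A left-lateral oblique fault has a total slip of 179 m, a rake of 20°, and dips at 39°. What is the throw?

dip-slip = net slip × sin(rake) = 179 m × sin(20°) = 61.22 m
throw = dip-slip × sin(dip) = 61.22 × sin(39°) = 38.5 m

38.5 m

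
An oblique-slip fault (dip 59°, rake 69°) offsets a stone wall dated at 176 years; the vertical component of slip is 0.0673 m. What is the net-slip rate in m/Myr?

dip-slip = throw / sin(dip) = 0.0673 / sin(59°) = 0.07851 m
net slip = dip-slip / sin(rake) = 0.07851 / sin(69°) = 0.08410 m
rate = 0.08410 m / 176 years = 0.000478 m/yr = 478 m/Myr

478 m/Myr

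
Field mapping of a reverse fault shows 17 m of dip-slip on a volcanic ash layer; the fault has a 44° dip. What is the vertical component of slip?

throw = dip-slip × sin(dip) = 17 m × sin(44°) = 11.8 m

11.8 m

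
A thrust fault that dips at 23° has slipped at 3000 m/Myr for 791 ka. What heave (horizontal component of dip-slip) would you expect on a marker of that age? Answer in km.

dip-slip = rate × time = 3000 m/Myr × 791 ka = 2373 m
heave = dip-slip × cos(dip) = 2373 × cos(23°) = 2180 m = 2.18 km

2.18 km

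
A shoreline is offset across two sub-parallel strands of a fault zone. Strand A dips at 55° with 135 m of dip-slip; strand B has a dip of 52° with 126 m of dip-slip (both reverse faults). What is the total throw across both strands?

210 m

throw_A = 135 × sin(55°) = 110.6 m
throw_B = 126 × sin(52°) = 99.29 m
total = 110.6 + 99.29 = 210 m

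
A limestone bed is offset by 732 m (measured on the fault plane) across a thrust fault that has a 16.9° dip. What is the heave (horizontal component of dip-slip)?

heave = dip-slip × cos(dip) = 732 m × cos(16.9°) = 700 m

700 m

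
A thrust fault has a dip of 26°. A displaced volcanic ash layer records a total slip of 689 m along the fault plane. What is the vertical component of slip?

throw = dip-slip × sin(dip) = 689 m × sin(26°) = 302 m

302 m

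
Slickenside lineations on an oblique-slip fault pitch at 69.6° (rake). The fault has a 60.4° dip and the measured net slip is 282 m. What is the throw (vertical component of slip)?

dip-slip = net slip × sin(rake) = 282 m × sin(69.6°) = 264.3 m
throw = dip-slip × sin(dip) = 264.3 × sin(60.4°) = 230 m

230 m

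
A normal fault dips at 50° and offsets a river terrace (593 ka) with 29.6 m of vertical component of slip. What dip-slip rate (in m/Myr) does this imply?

65.2 m/Myr

dip-slip = throw / sin(dip) = 29.6 m / sin(50°) = 38.64 m
rate = 38.64 m / 593 ka = 0.0000652 m/yr = 65.2 m/Myr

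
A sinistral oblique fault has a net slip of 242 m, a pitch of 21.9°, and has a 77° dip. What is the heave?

20.3 m

dip-slip = net slip × sin(rake) = 242 m × sin(21.9°) = 90.26 m
heave = dip-slip × cos(dip) = 90.26 × cos(77°) = 20.3 m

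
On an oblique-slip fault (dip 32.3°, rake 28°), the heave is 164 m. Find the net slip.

413 m

dip-slip = heave / cos(dip) = 164 / cos(32.3°) = 194 m
net slip = dip-slip / sin(rake) = 194 / sin(28°) = 413 m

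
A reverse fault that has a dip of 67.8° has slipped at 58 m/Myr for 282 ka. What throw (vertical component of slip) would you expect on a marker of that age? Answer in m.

15.1 m

dip-slip = rate × time = 58 m/Myr × 282 ka = 16.36 m
throw = dip-slip × sin(dip) = 16.36 × sin(67.8°) = 15.1 m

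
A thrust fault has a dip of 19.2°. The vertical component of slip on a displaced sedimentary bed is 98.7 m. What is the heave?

heave = throw / tan(dip) = 98.7 / tan(19.2°) = 283 m

283 m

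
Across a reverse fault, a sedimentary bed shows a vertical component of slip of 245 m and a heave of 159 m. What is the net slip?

292 m

net slip = √(throw² + heave²) = √(245² + 159²) = 292 m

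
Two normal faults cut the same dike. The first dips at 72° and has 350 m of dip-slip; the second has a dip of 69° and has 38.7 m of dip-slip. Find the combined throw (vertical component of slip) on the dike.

throw_A = 350 × sin(72°) = 332.9 m
throw_B = 38.7 × sin(69°) = 36.13 m
total = 332.9 + 36.13 = 369 m

369 m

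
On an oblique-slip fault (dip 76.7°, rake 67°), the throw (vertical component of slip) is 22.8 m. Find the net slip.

25.5 m

dip-slip = throw / sin(dip) = 22.8 / sin(76.7°) = 23.43 m
net slip = dip-slip / sin(rake) = 23.43 / sin(67°) = 25.5 m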